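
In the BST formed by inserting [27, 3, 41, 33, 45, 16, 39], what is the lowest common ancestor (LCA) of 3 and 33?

Tree insertion order: [27, 3, 41, 33, 45, 16, 39]
Tree (level-order array): [27, 3, 41, None, 16, 33, 45, None, None, None, 39]
In a BST, the LCA of p=3, q=33 is the first node v on the
root-to-leaf path with p <= v <= q (go left if both < v, right if both > v).
Walk from root:
  at 27: 3 <= 27 <= 33, this is the LCA
LCA = 27


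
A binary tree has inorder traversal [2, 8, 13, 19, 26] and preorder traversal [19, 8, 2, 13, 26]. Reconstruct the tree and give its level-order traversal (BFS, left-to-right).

Inorder:  [2, 8, 13, 19, 26]
Preorder: [19, 8, 2, 13, 26]
Algorithm: preorder visits root first, so consume preorder in order;
for each root, split the current inorder slice at that value into
left-subtree inorder and right-subtree inorder, then recurse.
Recursive splits:
  root=19; inorder splits into left=[2, 8, 13], right=[26]
  root=8; inorder splits into left=[2], right=[13]
  root=2; inorder splits into left=[], right=[]
  root=13; inorder splits into left=[], right=[]
  root=26; inorder splits into left=[], right=[]
Reconstructed level-order: [19, 8, 26, 2, 13]


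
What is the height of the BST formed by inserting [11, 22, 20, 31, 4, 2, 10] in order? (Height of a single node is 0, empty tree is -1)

Insertion order: [11, 22, 20, 31, 4, 2, 10]
Tree (level-order array): [11, 4, 22, 2, 10, 20, 31]
Compute height bottom-up (empty subtree = -1):
  height(2) = 1 + max(-1, -1) = 0
  height(10) = 1 + max(-1, -1) = 0
  height(4) = 1 + max(0, 0) = 1
  height(20) = 1 + max(-1, -1) = 0
  height(31) = 1 + max(-1, -1) = 0
  height(22) = 1 + max(0, 0) = 1
  height(11) = 1 + max(1, 1) = 2
Height = 2


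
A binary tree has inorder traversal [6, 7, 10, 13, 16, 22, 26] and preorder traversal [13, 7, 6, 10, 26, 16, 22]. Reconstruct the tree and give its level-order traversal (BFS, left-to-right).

Inorder:  [6, 7, 10, 13, 16, 22, 26]
Preorder: [13, 7, 6, 10, 26, 16, 22]
Algorithm: preorder visits root first, so consume preorder in order;
for each root, split the current inorder slice at that value into
left-subtree inorder and right-subtree inorder, then recurse.
Recursive splits:
  root=13; inorder splits into left=[6, 7, 10], right=[16, 22, 26]
  root=7; inorder splits into left=[6], right=[10]
  root=6; inorder splits into left=[], right=[]
  root=10; inorder splits into left=[], right=[]
  root=26; inorder splits into left=[16, 22], right=[]
  root=16; inorder splits into left=[], right=[22]
  root=22; inorder splits into left=[], right=[]
Reconstructed level-order: [13, 7, 26, 6, 10, 16, 22]


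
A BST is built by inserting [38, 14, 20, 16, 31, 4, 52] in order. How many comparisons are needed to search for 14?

Search path for 14: 38 -> 14
Found: True
Comparisons: 2


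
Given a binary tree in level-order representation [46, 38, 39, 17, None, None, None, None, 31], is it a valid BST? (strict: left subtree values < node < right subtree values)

Level-order array: [46, 38, 39, 17, None, None, None, None, 31]
Validate using subtree bounds (lo, hi): at each node, require lo < value < hi,
then recurse left with hi=value and right with lo=value.
Preorder trace (stopping at first violation):
  at node 46 with bounds (-inf, +inf): OK
  at node 38 with bounds (-inf, 46): OK
  at node 17 with bounds (-inf, 38): OK
  at node 31 with bounds (17, 38): OK
  at node 39 with bounds (46, +inf): VIOLATION
Node 39 violates its bound: not (46 < 39 < +inf).
Result: Not a valid BST


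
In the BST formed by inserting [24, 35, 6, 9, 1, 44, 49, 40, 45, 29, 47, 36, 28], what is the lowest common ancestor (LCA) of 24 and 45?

Tree insertion order: [24, 35, 6, 9, 1, 44, 49, 40, 45, 29, 47, 36, 28]
Tree (level-order array): [24, 6, 35, 1, 9, 29, 44, None, None, None, None, 28, None, 40, 49, None, None, 36, None, 45, None, None, None, None, 47]
In a BST, the LCA of p=24, q=45 is the first node v on the
root-to-leaf path with p <= v <= q (go left if both < v, right if both > v).
Walk from root:
  at 24: 24 <= 24 <= 45, this is the LCA
LCA = 24


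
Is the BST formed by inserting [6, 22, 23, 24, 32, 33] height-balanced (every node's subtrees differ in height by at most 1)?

Tree (level-order array): [6, None, 22, None, 23, None, 24, None, 32, None, 33]
Definition: a tree is height-balanced if, at every node, |h(left) - h(right)| <= 1 (empty subtree has height -1).
Bottom-up per-node check:
  node 33: h_left=-1, h_right=-1, diff=0 [OK], height=0
  node 32: h_left=-1, h_right=0, diff=1 [OK], height=1
  node 24: h_left=-1, h_right=1, diff=2 [FAIL (|-1-1|=2 > 1)], height=2
  node 23: h_left=-1, h_right=2, diff=3 [FAIL (|-1-2|=3 > 1)], height=3
  node 22: h_left=-1, h_right=3, diff=4 [FAIL (|-1-3|=4 > 1)], height=4
  node 6: h_left=-1, h_right=4, diff=5 [FAIL (|-1-4|=5 > 1)], height=5
Node 24 violates the condition: |-1 - 1| = 2 > 1.
Result: Not balanced


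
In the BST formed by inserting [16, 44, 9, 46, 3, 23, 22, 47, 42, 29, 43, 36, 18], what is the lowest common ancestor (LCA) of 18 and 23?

Tree insertion order: [16, 44, 9, 46, 3, 23, 22, 47, 42, 29, 43, 36, 18]
Tree (level-order array): [16, 9, 44, 3, None, 23, 46, None, None, 22, 42, None, 47, 18, None, 29, 43, None, None, None, None, None, 36]
In a BST, the LCA of p=18, q=23 is the first node v on the
root-to-leaf path with p <= v <= q (go left if both < v, right if both > v).
Walk from root:
  at 16: both 18 and 23 > 16, go right
  at 44: both 18 and 23 < 44, go left
  at 23: 18 <= 23 <= 23, this is the LCA
LCA = 23


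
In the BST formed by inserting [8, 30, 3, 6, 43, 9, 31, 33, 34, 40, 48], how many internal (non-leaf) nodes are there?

Tree built from: [8, 30, 3, 6, 43, 9, 31, 33, 34, 40, 48]
Tree (level-order array): [8, 3, 30, None, 6, 9, 43, None, None, None, None, 31, 48, None, 33, None, None, None, 34, None, 40]
Rule: An internal node has at least one child.
Per-node child counts:
  node 8: 2 child(ren)
  node 3: 1 child(ren)
  node 6: 0 child(ren)
  node 30: 2 child(ren)
  node 9: 0 child(ren)
  node 43: 2 child(ren)
  node 31: 1 child(ren)
  node 33: 1 child(ren)
  node 34: 1 child(ren)
  node 40: 0 child(ren)
  node 48: 0 child(ren)
Matching nodes: [8, 3, 30, 43, 31, 33, 34]
Count of internal (non-leaf) nodes: 7


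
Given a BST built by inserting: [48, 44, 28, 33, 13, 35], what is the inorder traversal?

Tree insertion order: [48, 44, 28, 33, 13, 35]
Tree (level-order array): [48, 44, None, 28, None, 13, 33, None, None, None, 35]
Inorder traversal: [13, 28, 33, 35, 44, 48]


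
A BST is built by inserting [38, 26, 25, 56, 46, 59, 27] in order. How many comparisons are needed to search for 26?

Search path for 26: 38 -> 26
Found: True
Comparisons: 2


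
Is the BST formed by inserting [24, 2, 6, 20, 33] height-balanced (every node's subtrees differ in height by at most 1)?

Tree (level-order array): [24, 2, 33, None, 6, None, None, None, 20]
Definition: a tree is height-balanced if, at every node, |h(left) - h(right)| <= 1 (empty subtree has height -1).
Bottom-up per-node check:
  node 20: h_left=-1, h_right=-1, diff=0 [OK], height=0
  node 6: h_left=-1, h_right=0, diff=1 [OK], height=1
  node 2: h_left=-1, h_right=1, diff=2 [FAIL (|-1-1|=2 > 1)], height=2
  node 33: h_left=-1, h_right=-1, diff=0 [OK], height=0
  node 24: h_left=2, h_right=0, diff=2 [FAIL (|2-0|=2 > 1)], height=3
Node 2 violates the condition: |-1 - 1| = 2 > 1.
Result: Not balanced


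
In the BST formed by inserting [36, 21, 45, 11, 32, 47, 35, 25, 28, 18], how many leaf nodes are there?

Tree built from: [36, 21, 45, 11, 32, 47, 35, 25, 28, 18]
Tree (level-order array): [36, 21, 45, 11, 32, None, 47, None, 18, 25, 35, None, None, None, None, None, 28]
Rule: A leaf has 0 children.
Per-node child counts:
  node 36: 2 child(ren)
  node 21: 2 child(ren)
  node 11: 1 child(ren)
  node 18: 0 child(ren)
  node 32: 2 child(ren)
  node 25: 1 child(ren)
  node 28: 0 child(ren)
  node 35: 0 child(ren)
  node 45: 1 child(ren)
  node 47: 0 child(ren)
Matching nodes: [18, 28, 35, 47]
Count of leaf nodes: 4


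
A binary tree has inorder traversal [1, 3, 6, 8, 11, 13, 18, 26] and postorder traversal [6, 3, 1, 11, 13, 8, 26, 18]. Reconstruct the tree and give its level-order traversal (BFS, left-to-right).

Inorder:   [1, 3, 6, 8, 11, 13, 18, 26]
Postorder: [6, 3, 1, 11, 13, 8, 26, 18]
Algorithm: postorder visits root last, so walk postorder right-to-left;
each value is the root of the current inorder slice — split it at that
value, recurse on the right subtree first, then the left.
Recursive splits:
  root=18; inorder splits into left=[1, 3, 6, 8, 11, 13], right=[26]
  root=26; inorder splits into left=[], right=[]
  root=8; inorder splits into left=[1, 3, 6], right=[11, 13]
  root=13; inorder splits into left=[11], right=[]
  root=11; inorder splits into left=[], right=[]
  root=1; inorder splits into left=[], right=[3, 6]
  root=3; inorder splits into left=[], right=[6]
  root=6; inorder splits into left=[], right=[]
Reconstructed level-order: [18, 8, 26, 1, 13, 3, 11, 6]


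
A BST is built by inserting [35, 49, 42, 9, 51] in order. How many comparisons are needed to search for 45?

Search path for 45: 35 -> 49 -> 42
Found: False
Comparisons: 3


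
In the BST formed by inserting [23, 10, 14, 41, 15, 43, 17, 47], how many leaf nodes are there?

Tree built from: [23, 10, 14, 41, 15, 43, 17, 47]
Tree (level-order array): [23, 10, 41, None, 14, None, 43, None, 15, None, 47, None, 17]
Rule: A leaf has 0 children.
Per-node child counts:
  node 23: 2 child(ren)
  node 10: 1 child(ren)
  node 14: 1 child(ren)
  node 15: 1 child(ren)
  node 17: 0 child(ren)
  node 41: 1 child(ren)
  node 43: 1 child(ren)
  node 47: 0 child(ren)
Matching nodes: [17, 47]
Count of leaf nodes: 2


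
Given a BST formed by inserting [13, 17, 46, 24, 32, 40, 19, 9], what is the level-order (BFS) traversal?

Tree insertion order: [13, 17, 46, 24, 32, 40, 19, 9]
Tree (level-order array): [13, 9, 17, None, None, None, 46, 24, None, 19, 32, None, None, None, 40]
BFS from the root, enqueuing left then right child of each popped node:
  queue [13] -> pop 13, enqueue [9, 17], visited so far: [13]
  queue [9, 17] -> pop 9, enqueue [none], visited so far: [13, 9]
  queue [17] -> pop 17, enqueue [46], visited so far: [13, 9, 17]
  queue [46] -> pop 46, enqueue [24], visited so far: [13, 9, 17, 46]
  queue [24] -> pop 24, enqueue [19, 32], visited so far: [13, 9, 17, 46, 24]
  queue [19, 32] -> pop 19, enqueue [none], visited so far: [13, 9, 17, 46, 24, 19]
  queue [32] -> pop 32, enqueue [40], visited so far: [13, 9, 17, 46, 24, 19, 32]
  queue [40] -> pop 40, enqueue [none], visited so far: [13, 9, 17, 46, 24, 19, 32, 40]
Result: [13, 9, 17, 46, 24, 19, 32, 40]


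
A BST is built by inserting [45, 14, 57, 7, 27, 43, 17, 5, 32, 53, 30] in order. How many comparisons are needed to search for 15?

Search path for 15: 45 -> 14 -> 27 -> 17
Found: False
Comparisons: 4


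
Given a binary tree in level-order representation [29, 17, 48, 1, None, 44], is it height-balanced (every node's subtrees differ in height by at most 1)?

Tree (level-order array): [29, 17, 48, 1, None, 44]
Definition: a tree is height-balanced if, at every node, |h(left) - h(right)| <= 1 (empty subtree has height -1).
Bottom-up per-node check:
  node 1: h_left=-1, h_right=-1, diff=0 [OK], height=0
  node 17: h_left=0, h_right=-1, diff=1 [OK], height=1
  node 44: h_left=-1, h_right=-1, diff=0 [OK], height=0
  node 48: h_left=0, h_right=-1, diff=1 [OK], height=1
  node 29: h_left=1, h_right=1, diff=0 [OK], height=2
All nodes satisfy the balance condition.
Result: Balanced


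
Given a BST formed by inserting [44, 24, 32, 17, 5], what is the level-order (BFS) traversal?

Tree insertion order: [44, 24, 32, 17, 5]
Tree (level-order array): [44, 24, None, 17, 32, 5]
BFS from the root, enqueuing left then right child of each popped node:
  queue [44] -> pop 44, enqueue [24], visited so far: [44]
  queue [24] -> pop 24, enqueue [17, 32], visited so far: [44, 24]
  queue [17, 32] -> pop 17, enqueue [5], visited so far: [44, 24, 17]
  queue [32, 5] -> pop 32, enqueue [none], visited so far: [44, 24, 17, 32]
  queue [5] -> pop 5, enqueue [none], visited so far: [44, 24, 17, 32, 5]
Result: [44, 24, 17, 32, 5]


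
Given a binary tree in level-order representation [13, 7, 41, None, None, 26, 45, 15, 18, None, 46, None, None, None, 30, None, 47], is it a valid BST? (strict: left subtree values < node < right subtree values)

Level-order array: [13, 7, 41, None, None, 26, 45, 15, 18, None, 46, None, None, None, 30, None, 47]
Validate using subtree bounds (lo, hi): at each node, require lo < value < hi,
then recurse left with hi=value and right with lo=value.
Preorder trace (stopping at first violation):
  at node 13 with bounds (-inf, +inf): OK
  at node 7 with bounds (-inf, 13): OK
  at node 41 with bounds (13, +inf): OK
  at node 26 with bounds (13, 41): OK
  at node 15 with bounds (13, 26): OK
  at node 18 with bounds (26, 41): VIOLATION
Node 18 violates its bound: not (26 < 18 < 41).
Result: Not a valid BST


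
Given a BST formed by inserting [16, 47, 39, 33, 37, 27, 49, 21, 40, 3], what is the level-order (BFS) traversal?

Tree insertion order: [16, 47, 39, 33, 37, 27, 49, 21, 40, 3]
Tree (level-order array): [16, 3, 47, None, None, 39, 49, 33, 40, None, None, 27, 37, None, None, 21]
BFS from the root, enqueuing left then right child of each popped node:
  queue [16] -> pop 16, enqueue [3, 47], visited so far: [16]
  queue [3, 47] -> pop 3, enqueue [none], visited so far: [16, 3]
  queue [47] -> pop 47, enqueue [39, 49], visited so far: [16, 3, 47]
  queue [39, 49] -> pop 39, enqueue [33, 40], visited so far: [16, 3, 47, 39]
  queue [49, 33, 40] -> pop 49, enqueue [none], visited so far: [16, 3, 47, 39, 49]
  queue [33, 40] -> pop 33, enqueue [27, 37], visited so far: [16, 3, 47, 39, 49, 33]
  queue [40, 27, 37] -> pop 40, enqueue [none], visited so far: [16, 3, 47, 39, 49, 33, 40]
  queue [27, 37] -> pop 27, enqueue [21], visited so far: [16, 3, 47, 39, 49, 33, 40, 27]
  queue [37, 21] -> pop 37, enqueue [none], visited so far: [16, 3, 47, 39, 49, 33, 40, 27, 37]
  queue [21] -> pop 21, enqueue [none], visited so far: [16, 3, 47, 39, 49, 33, 40, 27, 37, 21]
Result: [16, 3, 47, 39, 49, 33, 40, 27, 37, 21]


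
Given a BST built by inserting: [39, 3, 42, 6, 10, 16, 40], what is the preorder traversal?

Tree insertion order: [39, 3, 42, 6, 10, 16, 40]
Tree (level-order array): [39, 3, 42, None, 6, 40, None, None, 10, None, None, None, 16]
Preorder traversal: [39, 3, 6, 10, 16, 42, 40]


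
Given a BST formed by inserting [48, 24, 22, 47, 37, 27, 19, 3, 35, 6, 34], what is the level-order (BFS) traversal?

Tree insertion order: [48, 24, 22, 47, 37, 27, 19, 3, 35, 6, 34]
Tree (level-order array): [48, 24, None, 22, 47, 19, None, 37, None, 3, None, 27, None, None, 6, None, 35, None, None, 34]
BFS from the root, enqueuing left then right child of each popped node:
  queue [48] -> pop 48, enqueue [24], visited so far: [48]
  queue [24] -> pop 24, enqueue [22, 47], visited so far: [48, 24]
  queue [22, 47] -> pop 22, enqueue [19], visited so far: [48, 24, 22]
  queue [47, 19] -> pop 47, enqueue [37], visited so far: [48, 24, 22, 47]
  queue [19, 37] -> pop 19, enqueue [3], visited so far: [48, 24, 22, 47, 19]
  queue [37, 3] -> pop 37, enqueue [27], visited so far: [48, 24, 22, 47, 19, 37]
  queue [3, 27] -> pop 3, enqueue [6], visited so far: [48, 24, 22, 47, 19, 37, 3]
  queue [27, 6] -> pop 27, enqueue [35], visited so far: [48, 24, 22, 47, 19, 37, 3, 27]
  queue [6, 35] -> pop 6, enqueue [none], visited so far: [48, 24, 22, 47, 19, 37, 3, 27, 6]
  queue [35] -> pop 35, enqueue [34], visited so far: [48, 24, 22, 47, 19, 37, 3, 27, 6, 35]
  queue [34] -> pop 34, enqueue [none], visited so far: [48, 24, 22, 47, 19, 37, 3, 27, 6, 35, 34]
Result: [48, 24, 22, 47, 19, 37, 3, 27, 6, 35, 34]


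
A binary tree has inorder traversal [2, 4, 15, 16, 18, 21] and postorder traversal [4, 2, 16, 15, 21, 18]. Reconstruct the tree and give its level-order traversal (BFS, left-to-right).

Inorder:   [2, 4, 15, 16, 18, 21]
Postorder: [4, 2, 16, 15, 21, 18]
Algorithm: postorder visits root last, so walk postorder right-to-left;
each value is the root of the current inorder slice — split it at that
value, recurse on the right subtree first, then the left.
Recursive splits:
  root=18; inorder splits into left=[2, 4, 15, 16], right=[21]
  root=21; inorder splits into left=[], right=[]
  root=15; inorder splits into left=[2, 4], right=[16]
  root=16; inorder splits into left=[], right=[]
  root=2; inorder splits into left=[], right=[4]
  root=4; inorder splits into left=[], right=[]
Reconstructed level-order: [18, 15, 21, 2, 16, 4]


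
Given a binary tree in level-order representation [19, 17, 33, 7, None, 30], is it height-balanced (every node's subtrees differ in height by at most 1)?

Tree (level-order array): [19, 17, 33, 7, None, 30]
Definition: a tree is height-balanced if, at every node, |h(left) - h(right)| <= 1 (empty subtree has height -1).
Bottom-up per-node check:
  node 7: h_left=-1, h_right=-1, diff=0 [OK], height=0
  node 17: h_left=0, h_right=-1, diff=1 [OK], height=1
  node 30: h_left=-1, h_right=-1, diff=0 [OK], height=0
  node 33: h_left=0, h_right=-1, diff=1 [OK], height=1
  node 19: h_left=1, h_right=1, diff=0 [OK], height=2
All nodes satisfy the balance condition.
Result: Balanced


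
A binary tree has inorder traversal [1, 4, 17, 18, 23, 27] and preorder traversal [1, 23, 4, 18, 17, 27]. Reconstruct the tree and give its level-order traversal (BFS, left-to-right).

Inorder:  [1, 4, 17, 18, 23, 27]
Preorder: [1, 23, 4, 18, 17, 27]
Algorithm: preorder visits root first, so consume preorder in order;
for each root, split the current inorder slice at that value into
left-subtree inorder and right-subtree inorder, then recurse.
Recursive splits:
  root=1; inorder splits into left=[], right=[4, 17, 18, 23, 27]
  root=23; inorder splits into left=[4, 17, 18], right=[27]
  root=4; inorder splits into left=[], right=[17, 18]
  root=18; inorder splits into left=[17], right=[]
  root=17; inorder splits into left=[], right=[]
  root=27; inorder splits into left=[], right=[]
Reconstructed level-order: [1, 23, 4, 27, 18, 17]


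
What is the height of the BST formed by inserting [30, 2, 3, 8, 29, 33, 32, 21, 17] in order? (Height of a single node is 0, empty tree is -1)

Insertion order: [30, 2, 3, 8, 29, 33, 32, 21, 17]
Tree (level-order array): [30, 2, 33, None, 3, 32, None, None, 8, None, None, None, 29, 21, None, 17]
Compute height bottom-up (empty subtree = -1):
  height(17) = 1 + max(-1, -1) = 0
  height(21) = 1 + max(0, -1) = 1
  height(29) = 1 + max(1, -1) = 2
  height(8) = 1 + max(-1, 2) = 3
  height(3) = 1 + max(-1, 3) = 4
  height(2) = 1 + max(-1, 4) = 5
  height(32) = 1 + max(-1, -1) = 0
  height(33) = 1 + max(0, -1) = 1
  height(30) = 1 + max(5, 1) = 6
Height = 6


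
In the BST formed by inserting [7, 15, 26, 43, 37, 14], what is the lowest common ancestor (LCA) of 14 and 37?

Tree insertion order: [7, 15, 26, 43, 37, 14]
Tree (level-order array): [7, None, 15, 14, 26, None, None, None, 43, 37]
In a BST, the LCA of p=14, q=37 is the first node v on the
root-to-leaf path with p <= v <= q (go left if both < v, right if both > v).
Walk from root:
  at 7: both 14 and 37 > 7, go right
  at 15: 14 <= 15 <= 37, this is the LCA
LCA = 15


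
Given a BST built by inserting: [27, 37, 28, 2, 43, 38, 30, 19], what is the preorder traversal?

Tree insertion order: [27, 37, 28, 2, 43, 38, 30, 19]
Tree (level-order array): [27, 2, 37, None, 19, 28, 43, None, None, None, 30, 38]
Preorder traversal: [27, 2, 19, 37, 28, 30, 43, 38]


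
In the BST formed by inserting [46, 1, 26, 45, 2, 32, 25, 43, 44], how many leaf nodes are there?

Tree built from: [46, 1, 26, 45, 2, 32, 25, 43, 44]
Tree (level-order array): [46, 1, None, None, 26, 2, 45, None, 25, 32, None, None, None, None, 43, None, 44]
Rule: A leaf has 0 children.
Per-node child counts:
  node 46: 1 child(ren)
  node 1: 1 child(ren)
  node 26: 2 child(ren)
  node 2: 1 child(ren)
  node 25: 0 child(ren)
  node 45: 1 child(ren)
  node 32: 1 child(ren)
  node 43: 1 child(ren)
  node 44: 0 child(ren)
Matching nodes: [25, 44]
Count of leaf nodes: 2


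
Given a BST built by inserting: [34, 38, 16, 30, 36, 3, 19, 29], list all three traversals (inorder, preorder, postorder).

Tree insertion order: [34, 38, 16, 30, 36, 3, 19, 29]
Tree (level-order array): [34, 16, 38, 3, 30, 36, None, None, None, 19, None, None, None, None, 29]
Inorder (L, root, R): [3, 16, 19, 29, 30, 34, 36, 38]
Preorder (root, L, R): [34, 16, 3, 30, 19, 29, 38, 36]
Postorder (L, R, root): [3, 29, 19, 30, 16, 36, 38, 34]


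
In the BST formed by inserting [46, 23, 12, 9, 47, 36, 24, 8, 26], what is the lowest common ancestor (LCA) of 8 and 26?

Tree insertion order: [46, 23, 12, 9, 47, 36, 24, 8, 26]
Tree (level-order array): [46, 23, 47, 12, 36, None, None, 9, None, 24, None, 8, None, None, 26]
In a BST, the LCA of p=8, q=26 is the first node v on the
root-to-leaf path with p <= v <= q (go left if both < v, right if both > v).
Walk from root:
  at 46: both 8 and 26 < 46, go left
  at 23: 8 <= 23 <= 26, this is the LCA
LCA = 23


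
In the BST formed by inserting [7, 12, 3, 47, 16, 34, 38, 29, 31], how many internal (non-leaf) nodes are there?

Tree built from: [7, 12, 3, 47, 16, 34, 38, 29, 31]
Tree (level-order array): [7, 3, 12, None, None, None, 47, 16, None, None, 34, 29, 38, None, 31]
Rule: An internal node has at least one child.
Per-node child counts:
  node 7: 2 child(ren)
  node 3: 0 child(ren)
  node 12: 1 child(ren)
  node 47: 1 child(ren)
  node 16: 1 child(ren)
  node 34: 2 child(ren)
  node 29: 1 child(ren)
  node 31: 0 child(ren)
  node 38: 0 child(ren)
Matching nodes: [7, 12, 47, 16, 34, 29]
Count of internal (non-leaf) nodes: 6


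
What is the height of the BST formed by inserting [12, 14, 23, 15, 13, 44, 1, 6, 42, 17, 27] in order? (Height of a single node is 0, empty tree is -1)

Insertion order: [12, 14, 23, 15, 13, 44, 1, 6, 42, 17, 27]
Tree (level-order array): [12, 1, 14, None, 6, 13, 23, None, None, None, None, 15, 44, None, 17, 42, None, None, None, 27]
Compute height bottom-up (empty subtree = -1):
  height(6) = 1 + max(-1, -1) = 0
  height(1) = 1 + max(-1, 0) = 1
  height(13) = 1 + max(-1, -1) = 0
  height(17) = 1 + max(-1, -1) = 0
  height(15) = 1 + max(-1, 0) = 1
  height(27) = 1 + max(-1, -1) = 0
  height(42) = 1 + max(0, -1) = 1
  height(44) = 1 + max(1, -1) = 2
  height(23) = 1 + max(1, 2) = 3
  height(14) = 1 + max(0, 3) = 4
  height(12) = 1 + max(1, 4) = 5
Height = 5


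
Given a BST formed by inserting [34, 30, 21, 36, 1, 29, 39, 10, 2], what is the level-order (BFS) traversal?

Tree insertion order: [34, 30, 21, 36, 1, 29, 39, 10, 2]
Tree (level-order array): [34, 30, 36, 21, None, None, 39, 1, 29, None, None, None, 10, None, None, 2]
BFS from the root, enqueuing left then right child of each popped node:
  queue [34] -> pop 34, enqueue [30, 36], visited so far: [34]
  queue [30, 36] -> pop 30, enqueue [21], visited so far: [34, 30]
  queue [36, 21] -> pop 36, enqueue [39], visited so far: [34, 30, 36]
  queue [21, 39] -> pop 21, enqueue [1, 29], visited so far: [34, 30, 36, 21]
  queue [39, 1, 29] -> pop 39, enqueue [none], visited so far: [34, 30, 36, 21, 39]
  queue [1, 29] -> pop 1, enqueue [10], visited so far: [34, 30, 36, 21, 39, 1]
  queue [29, 10] -> pop 29, enqueue [none], visited so far: [34, 30, 36, 21, 39, 1, 29]
  queue [10] -> pop 10, enqueue [2], visited so far: [34, 30, 36, 21, 39, 1, 29, 10]
  queue [2] -> pop 2, enqueue [none], visited so far: [34, 30, 36, 21, 39, 1, 29, 10, 2]
Result: [34, 30, 36, 21, 39, 1, 29, 10, 2]


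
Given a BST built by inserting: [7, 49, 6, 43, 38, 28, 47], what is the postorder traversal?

Tree insertion order: [7, 49, 6, 43, 38, 28, 47]
Tree (level-order array): [7, 6, 49, None, None, 43, None, 38, 47, 28]
Postorder traversal: [6, 28, 38, 47, 43, 49, 7]


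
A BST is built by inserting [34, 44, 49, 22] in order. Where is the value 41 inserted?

Starting tree (level order): [34, 22, 44, None, None, None, 49]
Insertion path: 34 -> 44
Result: insert 41 as left child of 44
Final tree (level order): [34, 22, 44, None, None, 41, 49]


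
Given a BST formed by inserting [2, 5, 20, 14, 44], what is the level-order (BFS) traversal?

Tree insertion order: [2, 5, 20, 14, 44]
Tree (level-order array): [2, None, 5, None, 20, 14, 44]
BFS from the root, enqueuing left then right child of each popped node:
  queue [2] -> pop 2, enqueue [5], visited so far: [2]
  queue [5] -> pop 5, enqueue [20], visited so far: [2, 5]
  queue [20] -> pop 20, enqueue [14, 44], visited so far: [2, 5, 20]
  queue [14, 44] -> pop 14, enqueue [none], visited so far: [2, 5, 20, 14]
  queue [44] -> pop 44, enqueue [none], visited so far: [2, 5, 20, 14, 44]
Result: [2, 5, 20, 14, 44]


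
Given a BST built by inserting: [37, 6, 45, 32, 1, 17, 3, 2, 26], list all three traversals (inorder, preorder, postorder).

Tree insertion order: [37, 6, 45, 32, 1, 17, 3, 2, 26]
Tree (level-order array): [37, 6, 45, 1, 32, None, None, None, 3, 17, None, 2, None, None, 26]
Inorder (L, root, R): [1, 2, 3, 6, 17, 26, 32, 37, 45]
Preorder (root, L, R): [37, 6, 1, 3, 2, 32, 17, 26, 45]
Postorder (L, R, root): [2, 3, 1, 26, 17, 32, 6, 45, 37]


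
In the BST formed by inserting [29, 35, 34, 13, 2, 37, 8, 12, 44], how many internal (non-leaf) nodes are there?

Tree built from: [29, 35, 34, 13, 2, 37, 8, 12, 44]
Tree (level-order array): [29, 13, 35, 2, None, 34, 37, None, 8, None, None, None, 44, None, 12]
Rule: An internal node has at least one child.
Per-node child counts:
  node 29: 2 child(ren)
  node 13: 1 child(ren)
  node 2: 1 child(ren)
  node 8: 1 child(ren)
  node 12: 0 child(ren)
  node 35: 2 child(ren)
  node 34: 0 child(ren)
  node 37: 1 child(ren)
  node 44: 0 child(ren)
Matching nodes: [29, 13, 2, 8, 35, 37]
Count of internal (non-leaf) nodes: 6


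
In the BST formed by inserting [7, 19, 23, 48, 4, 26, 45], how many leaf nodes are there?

Tree built from: [7, 19, 23, 48, 4, 26, 45]
Tree (level-order array): [7, 4, 19, None, None, None, 23, None, 48, 26, None, None, 45]
Rule: A leaf has 0 children.
Per-node child counts:
  node 7: 2 child(ren)
  node 4: 0 child(ren)
  node 19: 1 child(ren)
  node 23: 1 child(ren)
  node 48: 1 child(ren)
  node 26: 1 child(ren)
  node 45: 0 child(ren)
Matching nodes: [4, 45]
Count of leaf nodes: 2


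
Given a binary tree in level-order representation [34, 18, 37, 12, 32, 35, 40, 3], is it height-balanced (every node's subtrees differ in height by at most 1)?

Tree (level-order array): [34, 18, 37, 12, 32, 35, 40, 3]
Definition: a tree is height-balanced if, at every node, |h(left) - h(right)| <= 1 (empty subtree has height -1).
Bottom-up per-node check:
  node 3: h_left=-1, h_right=-1, diff=0 [OK], height=0
  node 12: h_left=0, h_right=-1, diff=1 [OK], height=1
  node 32: h_left=-1, h_right=-1, diff=0 [OK], height=0
  node 18: h_left=1, h_right=0, diff=1 [OK], height=2
  node 35: h_left=-1, h_right=-1, diff=0 [OK], height=0
  node 40: h_left=-1, h_right=-1, diff=0 [OK], height=0
  node 37: h_left=0, h_right=0, diff=0 [OK], height=1
  node 34: h_left=2, h_right=1, diff=1 [OK], height=3
All nodes satisfy the balance condition.
Result: Balanced


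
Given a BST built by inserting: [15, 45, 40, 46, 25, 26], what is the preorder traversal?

Tree insertion order: [15, 45, 40, 46, 25, 26]
Tree (level-order array): [15, None, 45, 40, 46, 25, None, None, None, None, 26]
Preorder traversal: [15, 45, 40, 25, 26, 46]


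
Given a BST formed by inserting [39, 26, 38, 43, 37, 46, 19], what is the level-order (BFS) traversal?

Tree insertion order: [39, 26, 38, 43, 37, 46, 19]
Tree (level-order array): [39, 26, 43, 19, 38, None, 46, None, None, 37]
BFS from the root, enqueuing left then right child of each popped node:
  queue [39] -> pop 39, enqueue [26, 43], visited so far: [39]
  queue [26, 43] -> pop 26, enqueue [19, 38], visited so far: [39, 26]
  queue [43, 19, 38] -> pop 43, enqueue [46], visited so far: [39, 26, 43]
  queue [19, 38, 46] -> pop 19, enqueue [none], visited so far: [39, 26, 43, 19]
  queue [38, 46] -> pop 38, enqueue [37], visited so far: [39, 26, 43, 19, 38]
  queue [46, 37] -> pop 46, enqueue [none], visited so far: [39, 26, 43, 19, 38, 46]
  queue [37] -> pop 37, enqueue [none], visited so far: [39, 26, 43, 19, 38, 46, 37]
Result: [39, 26, 43, 19, 38, 46, 37]


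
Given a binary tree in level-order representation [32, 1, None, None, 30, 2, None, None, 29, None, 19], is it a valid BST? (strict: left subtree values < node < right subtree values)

Level-order array: [32, 1, None, None, 30, 2, None, None, 29, None, 19]
Validate using subtree bounds (lo, hi): at each node, require lo < value < hi,
then recurse left with hi=value and right with lo=value.
Preorder trace (stopping at first violation):
  at node 32 with bounds (-inf, +inf): OK
  at node 1 with bounds (-inf, 32): OK
  at node 30 with bounds (1, 32): OK
  at node 2 with bounds (1, 30): OK
  at node 29 with bounds (2, 30): OK
  at node 19 with bounds (29, 30): VIOLATION
Node 19 violates its bound: not (29 < 19 < 30).
Result: Not a valid BST


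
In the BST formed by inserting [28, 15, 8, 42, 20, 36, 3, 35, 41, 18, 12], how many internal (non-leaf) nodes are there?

Tree built from: [28, 15, 8, 42, 20, 36, 3, 35, 41, 18, 12]
Tree (level-order array): [28, 15, 42, 8, 20, 36, None, 3, 12, 18, None, 35, 41]
Rule: An internal node has at least one child.
Per-node child counts:
  node 28: 2 child(ren)
  node 15: 2 child(ren)
  node 8: 2 child(ren)
  node 3: 0 child(ren)
  node 12: 0 child(ren)
  node 20: 1 child(ren)
  node 18: 0 child(ren)
  node 42: 1 child(ren)
  node 36: 2 child(ren)
  node 35: 0 child(ren)
  node 41: 0 child(ren)
Matching nodes: [28, 15, 8, 20, 42, 36]
Count of internal (non-leaf) nodes: 6


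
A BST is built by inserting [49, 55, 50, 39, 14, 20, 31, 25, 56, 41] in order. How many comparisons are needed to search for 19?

Search path for 19: 49 -> 39 -> 14 -> 20
Found: False
Comparisons: 4


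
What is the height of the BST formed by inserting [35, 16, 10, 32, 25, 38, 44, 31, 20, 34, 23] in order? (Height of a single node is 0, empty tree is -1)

Insertion order: [35, 16, 10, 32, 25, 38, 44, 31, 20, 34, 23]
Tree (level-order array): [35, 16, 38, 10, 32, None, 44, None, None, 25, 34, None, None, 20, 31, None, None, None, 23]
Compute height bottom-up (empty subtree = -1):
  height(10) = 1 + max(-1, -1) = 0
  height(23) = 1 + max(-1, -1) = 0
  height(20) = 1 + max(-1, 0) = 1
  height(31) = 1 + max(-1, -1) = 0
  height(25) = 1 + max(1, 0) = 2
  height(34) = 1 + max(-1, -1) = 0
  height(32) = 1 + max(2, 0) = 3
  height(16) = 1 + max(0, 3) = 4
  height(44) = 1 + max(-1, -1) = 0
  height(38) = 1 + max(-1, 0) = 1
  height(35) = 1 + max(4, 1) = 5
Height = 5


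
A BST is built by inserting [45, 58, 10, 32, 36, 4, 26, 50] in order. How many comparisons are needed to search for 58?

Search path for 58: 45 -> 58
Found: True
Comparisons: 2


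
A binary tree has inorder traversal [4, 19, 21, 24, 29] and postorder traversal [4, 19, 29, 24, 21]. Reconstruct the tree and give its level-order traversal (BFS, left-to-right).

Inorder:   [4, 19, 21, 24, 29]
Postorder: [4, 19, 29, 24, 21]
Algorithm: postorder visits root last, so walk postorder right-to-left;
each value is the root of the current inorder slice — split it at that
value, recurse on the right subtree first, then the left.
Recursive splits:
  root=21; inorder splits into left=[4, 19], right=[24, 29]
  root=24; inorder splits into left=[], right=[29]
  root=29; inorder splits into left=[], right=[]
  root=19; inorder splits into left=[4], right=[]
  root=4; inorder splits into left=[], right=[]
Reconstructed level-order: [21, 19, 24, 4, 29]


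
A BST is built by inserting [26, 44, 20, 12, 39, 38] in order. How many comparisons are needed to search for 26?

Search path for 26: 26
Found: True
Comparisons: 1


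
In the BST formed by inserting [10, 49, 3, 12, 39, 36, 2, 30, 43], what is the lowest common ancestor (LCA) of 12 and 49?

Tree insertion order: [10, 49, 3, 12, 39, 36, 2, 30, 43]
Tree (level-order array): [10, 3, 49, 2, None, 12, None, None, None, None, 39, 36, 43, 30]
In a BST, the LCA of p=12, q=49 is the first node v on the
root-to-leaf path with p <= v <= q (go left if both < v, right if both > v).
Walk from root:
  at 10: both 12 and 49 > 10, go right
  at 49: 12 <= 49 <= 49, this is the LCA
LCA = 49


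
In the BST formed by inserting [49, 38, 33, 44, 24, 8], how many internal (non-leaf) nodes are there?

Tree built from: [49, 38, 33, 44, 24, 8]
Tree (level-order array): [49, 38, None, 33, 44, 24, None, None, None, 8]
Rule: An internal node has at least one child.
Per-node child counts:
  node 49: 1 child(ren)
  node 38: 2 child(ren)
  node 33: 1 child(ren)
  node 24: 1 child(ren)
  node 8: 0 child(ren)
  node 44: 0 child(ren)
Matching nodes: [49, 38, 33, 24]
Count of internal (non-leaf) nodes: 4


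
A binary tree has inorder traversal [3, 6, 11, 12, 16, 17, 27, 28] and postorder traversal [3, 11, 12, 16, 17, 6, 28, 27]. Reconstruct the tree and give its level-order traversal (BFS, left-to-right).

Inorder:   [3, 6, 11, 12, 16, 17, 27, 28]
Postorder: [3, 11, 12, 16, 17, 6, 28, 27]
Algorithm: postorder visits root last, so walk postorder right-to-left;
each value is the root of the current inorder slice — split it at that
value, recurse on the right subtree first, then the left.
Recursive splits:
  root=27; inorder splits into left=[3, 6, 11, 12, 16, 17], right=[28]
  root=28; inorder splits into left=[], right=[]
  root=6; inorder splits into left=[3], right=[11, 12, 16, 17]
  root=17; inorder splits into left=[11, 12, 16], right=[]
  root=16; inorder splits into left=[11, 12], right=[]
  root=12; inorder splits into left=[11], right=[]
  root=11; inorder splits into left=[], right=[]
  root=3; inorder splits into left=[], right=[]
Reconstructed level-order: [27, 6, 28, 3, 17, 16, 12, 11]


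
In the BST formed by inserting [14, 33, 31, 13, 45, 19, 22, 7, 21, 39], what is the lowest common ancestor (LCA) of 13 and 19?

Tree insertion order: [14, 33, 31, 13, 45, 19, 22, 7, 21, 39]
Tree (level-order array): [14, 13, 33, 7, None, 31, 45, None, None, 19, None, 39, None, None, 22, None, None, 21]
In a BST, the LCA of p=13, q=19 is the first node v on the
root-to-leaf path with p <= v <= q (go left if both < v, right if both > v).
Walk from root:
  at 14: 13 <= 14 <= 19, this is the LCA
LCA = 14


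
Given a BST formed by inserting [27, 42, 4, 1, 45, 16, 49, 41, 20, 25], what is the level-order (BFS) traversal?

Tree insertion order: [27, 42, 4, 1, 45, 16, 49, 41, 20, 25]
Tree (level-order array): [27, 4, 42, 1, 16, 41, 45, None, None, None, 20, None, None, None, 49, None, 25]
BFS from the root, enqueuing left then right child of each popped node:
  queue [27] -> pop 27, enqueue [4, 42], visited so far: [27]
  queue [4, 42] -> pop 4, enqueue [1, 16], visited so far: [27, 4]
  queue [42, 1, 16] -> pop 42, enqueue [41, 45], visited so far: [27, 4, 42]
  queue [1, 16, 41, 45] -> pop 1, enqueue [none], visited so far: [27, 4, 42, 1]
  queue [16, 41, 45] -> pop 16, enqueue [20], visited so far: [27, 4, 42, 1, 16]
  queue [41, 45, 20] -> pop 41, enqueue [none], visited so far: [27, 4, 42, 1, 16, 41]
  queue [45, 20] -> pop 45, enqueue [49], visited so far: [27, 4, 42, 1, 16, 41, 45]
  queue [20, 49] -> pop 20, enqueue [25], visited so far: [27, 4, 42, 1, 16, 41, 45, 20]
  queue [49, 25] -> pop 49, enqueue [none], visited so far: [27, 4, 42, 1, 16, 41, 45, 20, 49]
  queue [25] -> pop 25, enqueue [none], visited so far: [27, 4, 42, 1, 16, 41, 45, 20, 49, 25]
Result: [27, 4, 42, 1, 16, 41, 45, 20, 49, 25]


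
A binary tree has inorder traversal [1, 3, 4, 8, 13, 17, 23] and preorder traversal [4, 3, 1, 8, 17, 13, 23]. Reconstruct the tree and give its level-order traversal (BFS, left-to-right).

Inorder:  [1, 3, 4, 8, 13, 17, 23]
Preorder: [4, 3, 1, 8, 17, 13, 23]
Algorithm: preorder visits root first, so consume preorder in order;
for each root, split the current inorder slice at that value into
left-subtree inorder and right-subtree inorder, then recurse.
Recursive splits:
  root=4; inorder splits into left=[1, 3], right=[8, 13, 17, 23]
  root=3; inorder splits into left=[1], right=[]
  root=1; inorder splits into left=[], right=[]
  root=8; inorder splits into left=[], right=[13, 17, 23]
  root=17; inorder splits into left=[13], right=[23]
  root=13; inorder splits into left=[], right=[]
  root=23; inorder splits into left=[], right=[]
Reconstructed level-order: [4, 3, 8, 1, 17, 13, 23]


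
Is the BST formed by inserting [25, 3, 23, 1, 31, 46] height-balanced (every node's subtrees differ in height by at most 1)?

Tree (level-order array): [25, 3, 31, 1, 23, None, 46]
Definition: a tree is height-balanced if, at every node, |h(left) - h(right)| <= 1 (empty subtree has height -1).
Bottom-up per-node check:
  node 1: h_left=-1, h_right=-1, diff=0 [OK], height=0
  node 23: h_left=-1, h_right=-1, diff=0 [OK], height=0
  node 3: h_left=0, h_right=0, diff=0 [OK], height=1
  node 46: h_left=-1, h_right=-1, diff=0 [OK], height=0
  node 31: h_left=-1, h_right=0, diff=1 [OK], height=1
  node 25: h_left=1, h_right=1, diff=0 [OK], height=2
All nodes satisfy the balance condition.
Result: Balanced


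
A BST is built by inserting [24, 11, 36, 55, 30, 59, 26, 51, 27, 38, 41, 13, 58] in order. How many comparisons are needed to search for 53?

Search path for 53: 24 -> 36 -> 55 -> 51
Found: False
Comparisons: 4


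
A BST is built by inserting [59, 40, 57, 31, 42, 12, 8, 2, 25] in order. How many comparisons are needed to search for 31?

Search path for 31: 59 -> 40 -> 31
Found: True
Comparisons: 3


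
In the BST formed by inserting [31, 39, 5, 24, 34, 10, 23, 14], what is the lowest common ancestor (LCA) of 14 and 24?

Tree insertion order: [31, 39, 5, 24, 34, 10, 23, 14]
Tree (level-order array): [31, 5, 39, None, 24, 34, None, 10, None, None, None, None, 23, 14]
In a BST, the LCA of p=14, q=24 is the first node v on the
root-to-leaf path with p <= v <= q (go left if both < v, right if both > v).
Walk from root:
  at 31: both 14 and 24 < 31, go left
  at 5: both 14 and 24 > 5, go right
  at 24: 14 <= 24 <= 24, this is the LCA
LCA = 24


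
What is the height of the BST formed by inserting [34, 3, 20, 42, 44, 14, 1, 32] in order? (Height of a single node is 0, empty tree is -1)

Insertion order: [34, 3, 20, 42, 44, 14, 1, 32]
Tree (level-order array): [34, 3, 42, 1, 20, None, 44, None, None, 14, 32]
Compute height bottom-up (empty subtree = -1):
  height(1) = 1 + max(-1, -1) = 0
  height(14) = 1 + max(-1, -1) = 0
  height(32) = 1 + max(-1, -1) = 0
  height(20) = 1 + max(0, 0) = 1
  height(3) = 1 + max(0, 1) = 2
  height(44) = 1 + max(-1, -1) = 0
  height(42) = 1 + max(-1, 0) = 1
  height(34) = 1 + max(2, 1) = 3
Height = 3


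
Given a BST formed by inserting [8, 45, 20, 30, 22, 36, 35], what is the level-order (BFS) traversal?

Tree insertion order: [8, 45, 20, 30, 22, 36, 35]
Tree (level-order array): [8, None, 45, 20, None, None, 30, 22, 36, None, None, 35]
BFS from the root, enqueuing left then right child of each popped node:
  queue [8] -> pop 8, enqueue [45], visited so far: [8]
  queue [45] -> pop 45, enqueue [20], visited so far: [8, 45]
  queue [20] -> pop 20, enqueue [30], visited so far: [8, 45, 20]
  queue [30] -> pop 30, enqueue [22, 36], visited so far: [8, 45, 20, 30]
  queue [22, 36] -> pop 22, enqueue [none], visited so far: [8, 45, 20, 30, 22]
  queue [36] -> pop 36, enqueue [35], visited so far: [8, 45, 20, 30, 22, 36]
  queue [35] -> pop 35, enqueue [none], visited so far: [8, 45, 20, 30, 22, 36, 35]
Result: [8, 45, 20, 30, 22, 36, 35]


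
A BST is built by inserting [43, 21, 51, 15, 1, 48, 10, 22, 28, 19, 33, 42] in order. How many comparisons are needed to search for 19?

Search path for 19: 43 -> 21 -> 15 -> 19
Found: True
Comparisons: 4


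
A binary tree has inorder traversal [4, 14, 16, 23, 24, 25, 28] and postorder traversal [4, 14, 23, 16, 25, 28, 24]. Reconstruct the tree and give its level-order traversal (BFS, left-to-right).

Inorder:   [4, 14, 16, 23, 24, 25, 28]
Postorder: [4, 14, 23, 16, 25, 28, 24]
Algorithm: postorder visits root last, so walk postorder right-to-left;
each value is the root of the current inorder slice — split it at that
value, recurse on the right subtree first, then the left.
Recursive splits:
  root=24; inorder splits into left=[4, 14, 16, 23], right=[25, 28]
  root=28; inorder splits into left=[25], right=[]
  root=25; inorder splits into left=[], right=[]
  root=16; inorder splits into left=[4, 14], right=[23]
  root=23; inorder splits into left=[], right=[]
  root=14; inorder splits into left=[4], right=[]
  root=4; inorder splits into left=[], right=[]
Reconstructed level-order: [24, 16, 28, 14, 23, 25, 4]
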